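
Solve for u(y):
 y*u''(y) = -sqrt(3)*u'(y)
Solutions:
 u(y) = C1 + C2*y^(1 - sqrt(3))


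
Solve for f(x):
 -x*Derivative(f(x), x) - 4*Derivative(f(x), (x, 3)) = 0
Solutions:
 f(x) = C1 + Integral(C2*airyai(-2^(1/3)*x/2) + C3*airybi(-2^(1/3)*x/2), x)


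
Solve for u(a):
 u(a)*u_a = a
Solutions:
 u(a) = -sqrt(C1 + a^2)
 u(a) = sqrt(C1 + a^2)


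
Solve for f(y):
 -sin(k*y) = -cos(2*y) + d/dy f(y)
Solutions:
 f(y) = C1 + sin(2*y)/2 + cos(k*y)/k


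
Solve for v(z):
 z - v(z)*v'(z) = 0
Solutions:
 v(z) = -sqrt(C1 + z^2)
 v(z) = sqrt(C1 + z^2)


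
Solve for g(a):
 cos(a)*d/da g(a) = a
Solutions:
 g(a) = C1 + Integral(a/cos(a), a)


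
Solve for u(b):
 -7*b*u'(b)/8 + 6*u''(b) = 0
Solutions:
 u(b) = C1 + C2*erfi(sqrt(42)*b/24)


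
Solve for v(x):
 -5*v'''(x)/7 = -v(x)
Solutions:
 v(x) = C3*exp(5^(2/3)*7^(1/3)*x/5) + (C1*sin(sqrt(3)*5^(2/3)*7^(1/3)*x/10) + C2*cos(sqrt(3)*5^(2/3)*7^(1/3)*x/10))*exp(-5^(2/3)*7^(1/3)*x/10)


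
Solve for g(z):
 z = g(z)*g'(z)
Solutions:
 g(z) = -sqrt(C1 + z^2)
 g(z) = sqrt(C1 + z^2)


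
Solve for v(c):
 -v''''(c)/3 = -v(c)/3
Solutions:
 v(c) = C1*exp(-c) + C2*exp(c) + C3*sin(c) + C4*cos(c)


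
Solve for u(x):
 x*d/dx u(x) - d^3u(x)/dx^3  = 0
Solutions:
 u(x) = C1 + Integral(C2*airyai(x) + C3*airybi(x), x)


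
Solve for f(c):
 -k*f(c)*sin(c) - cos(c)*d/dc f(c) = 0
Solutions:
 f(c) = C1*exp(k*log(cos(c)))


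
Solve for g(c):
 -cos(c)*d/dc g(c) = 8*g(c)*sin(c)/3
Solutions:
 g(c) = C1*cos(c)^(8/3)


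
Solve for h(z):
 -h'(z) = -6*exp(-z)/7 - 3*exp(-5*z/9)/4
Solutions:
 h(z) = C1 - 6*exp(-z)/7 - 27*exp(-5*z/9)/20


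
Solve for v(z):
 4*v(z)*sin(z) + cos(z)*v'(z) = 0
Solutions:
 v(z) = C1*cos(z)^4


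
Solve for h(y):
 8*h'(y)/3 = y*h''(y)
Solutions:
 h(y) = C1 + C2*y^(11/3)


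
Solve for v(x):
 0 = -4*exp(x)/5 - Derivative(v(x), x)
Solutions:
 v(x) = C1 - 4*exp(x)/5


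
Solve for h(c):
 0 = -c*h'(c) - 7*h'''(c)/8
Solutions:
 h(c) = C1 + Integral(C2*airyai(-2*7^(2/3)*c/7) + C3*airybi(-2*7^(2/3)*c/7), c)


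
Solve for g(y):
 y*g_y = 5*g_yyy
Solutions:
 g(y) = C1 + Integral(C2*airyai(5^(2/3)*y/5) + C3*airybi(5^(2/3)*y/5), y)


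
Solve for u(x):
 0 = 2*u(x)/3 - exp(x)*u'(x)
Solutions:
 u(x) = C1*exp(-2*exp(-x)/3)


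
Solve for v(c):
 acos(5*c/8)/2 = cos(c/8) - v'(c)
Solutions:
 v(c) = C1 - c*acos(5*c/8)/2 + sqrt(64 - 25*c^2)/10 + 8*sin(c/8)


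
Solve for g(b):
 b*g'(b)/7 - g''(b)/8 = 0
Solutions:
 g(b) = C1 + C2*erfi(2*sqrt(7)*b/7)


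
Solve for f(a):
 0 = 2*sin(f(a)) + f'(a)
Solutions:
 f(a) = -acos((-C1 - exp(4*a))/(C1 - exp(4*a))) + 2*pi
 f(a) = acos((-C1 - exp(4*a))/(C1 - exp(4*a)))


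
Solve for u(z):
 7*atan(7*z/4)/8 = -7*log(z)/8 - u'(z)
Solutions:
 u(z) = C1 - 7*z*log(z)/8 - 7*z*atan(7*z/4)/8 + 7*z/8 + log(49*z^2 + 16)/4


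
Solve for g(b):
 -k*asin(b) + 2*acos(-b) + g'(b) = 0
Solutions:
 g(b) = C1 - 2*b*acos(-b) + k*(b*asin(b) + sqrt(1 - b^2)) - 2*sqrt(1 - b^2)


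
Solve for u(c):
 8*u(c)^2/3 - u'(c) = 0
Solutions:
 u(c) = -3/(C1 + 8*c)


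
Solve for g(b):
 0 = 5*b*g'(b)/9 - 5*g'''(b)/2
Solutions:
 g(b) = C1 + Integral(C2*airyai(6^(1/3)*b/3) + C3*airybi(6^(1/3)*b/3), b)


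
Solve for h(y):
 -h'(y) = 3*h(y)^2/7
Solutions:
 h(y) = 7/(C1 + 3*y)


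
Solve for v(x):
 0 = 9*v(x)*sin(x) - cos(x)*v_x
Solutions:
 v(x) = C1/cos(x)^9


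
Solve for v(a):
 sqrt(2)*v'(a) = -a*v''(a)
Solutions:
 v(a) = C1 + C2*a^(1 - sqrt(2))


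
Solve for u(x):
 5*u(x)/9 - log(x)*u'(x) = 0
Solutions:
 u(x) = C1*exp(5*li(x)/9)


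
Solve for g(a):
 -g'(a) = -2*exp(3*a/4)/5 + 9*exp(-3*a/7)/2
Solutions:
 g(a) = C1 + 8*exp(3*a/4)/15 + 21*exp(-3*a/7)/2


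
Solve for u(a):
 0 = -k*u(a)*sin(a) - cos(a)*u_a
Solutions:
 u(a) = C1*exp(k*log(cos(a)))


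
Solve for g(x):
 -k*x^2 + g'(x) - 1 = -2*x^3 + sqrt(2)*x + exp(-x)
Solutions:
 g(x) = C1 + k*x^3/3 - x^4/2 + sqrt(2)*x^2/2 + x - exp(-x)


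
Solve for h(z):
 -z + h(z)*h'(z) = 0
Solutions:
 h(z) = -sqrt(C1 + z^2)
 h(z) = sqrt(C1 + z^2)


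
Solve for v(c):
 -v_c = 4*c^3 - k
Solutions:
 v(c) = C1 - c^4 + c*k


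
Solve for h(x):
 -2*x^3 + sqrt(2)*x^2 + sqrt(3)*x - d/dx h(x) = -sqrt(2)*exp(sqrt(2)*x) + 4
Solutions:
 h(x) = C1 - x^4/2 + sqrt(2)*x^3/3 + sqrt(3)*x^2/2 - 4*x + exp(sqrt(2)*x)


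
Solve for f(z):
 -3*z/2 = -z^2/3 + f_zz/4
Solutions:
 f(z) = C1 + C2*z + z^4/9 - z^3


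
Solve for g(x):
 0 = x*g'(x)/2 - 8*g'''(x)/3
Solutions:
 g(x) = C1 + Integral(C2*airyai(2^(2/3)*3^(1/3)*x/4) + C3*airybi(2^(2/3)*3^(1/3)*x/4), x)


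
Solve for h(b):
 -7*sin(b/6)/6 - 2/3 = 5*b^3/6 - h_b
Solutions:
 h(b) = C1 + 5*b^4/24 + 2*b/3 - 7*cos(b/6)


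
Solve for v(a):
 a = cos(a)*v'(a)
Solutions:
 v(a) = C1 + Integral(a/cos(a), a)


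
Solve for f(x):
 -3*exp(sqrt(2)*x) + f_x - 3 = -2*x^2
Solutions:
 f(x) = C1 - 2*x^3/3 + 3*x + 3*sqrt(2)*exp(sqrt(2)*x)/2


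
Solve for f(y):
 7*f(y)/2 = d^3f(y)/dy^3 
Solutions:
 f(y) = C3*exp(2^(2/3)*7^(1/3)*y/2) + (C1*sin(2^(2/3)*sqrt(3)*7^(1/3)*y/4) + C2*cos(2^(2/3)*sqrt(3)*7^(1/3)*y/4))*exp(-2^(2/3)*7^(1/3)*y/4)


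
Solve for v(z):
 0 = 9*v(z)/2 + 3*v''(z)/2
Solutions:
 v(z) = C1*sin(sqrt(3)*z) + C2*cos(sqrt(3)*z)


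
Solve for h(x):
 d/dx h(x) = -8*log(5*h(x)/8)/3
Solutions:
 -3*Integral(1/(-log(_y) - log(5) + 3*log(2)), (_y, h(x)))/8 = C1 - x


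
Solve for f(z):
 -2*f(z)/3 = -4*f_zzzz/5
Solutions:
 f(z) = C1*exp(-5^(1/4)*6^(3/4)*z/6) + C2*exp(5^(1/4)*6^(3/4)*z/6) + C3*sin(5^(1/4)*6^(3/4)*z/6) + C4*cos(5^(1/4)*6^(3/4)*z/6)


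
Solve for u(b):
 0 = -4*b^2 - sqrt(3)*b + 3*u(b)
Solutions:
 u(b) = b*(4*b + sqrt(3))/3


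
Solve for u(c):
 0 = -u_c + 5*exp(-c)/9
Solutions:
 u(c) = C1 - 5*exp(-c)/9


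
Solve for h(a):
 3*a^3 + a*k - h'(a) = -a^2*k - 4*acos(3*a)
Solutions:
 h(a) = C1 + 3*a^4/4 + a^3*k/3 + a^2*k/2 + 4*a*acos(3*a) - 4*sqrt(1 - 9*a^2)/3


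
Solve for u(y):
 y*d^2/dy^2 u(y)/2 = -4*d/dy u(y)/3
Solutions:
 u(y) = C1 + C2/y^(5/3)


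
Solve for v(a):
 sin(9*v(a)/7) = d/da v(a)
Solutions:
 -a + 7*log(cos(9*v(a)/7) - 1)/18 - 7*log(cos(9*v(a)/7) + 1)/18 = C1


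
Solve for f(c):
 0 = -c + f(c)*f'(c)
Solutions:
 f(c) = -sqrt(C1 + c^2)
 f(c) = sqrt(C1 + c^2)


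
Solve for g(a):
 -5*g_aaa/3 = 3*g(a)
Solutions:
 g(a) = C3*exp(-15^(2/3)*a/5) + (C1*sin(3*3^(1/6)*5^(2/3)*a/10) + C2*cos(3*3^(1/6)*5^(2/3)*a/10))*exp(15^(2/3)*a/10)


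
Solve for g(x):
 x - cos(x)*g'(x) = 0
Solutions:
 g(x) = C1 + Integral(x/cos(x), x)


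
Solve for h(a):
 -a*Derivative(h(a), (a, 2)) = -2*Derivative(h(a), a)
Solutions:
 h(a) = C1 + C2*a^3


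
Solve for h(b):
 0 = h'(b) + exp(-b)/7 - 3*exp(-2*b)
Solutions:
 h(b) = C1 + exp(-b)/7 - 3*exp(-2*b)/2


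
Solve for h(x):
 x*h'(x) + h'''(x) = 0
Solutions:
 h(x) = C1 + Integral(C2*airyai(-x) + C3*airybi(-x), x)


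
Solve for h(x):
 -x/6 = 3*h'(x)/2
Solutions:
 h(x) = C1 - x^2/18


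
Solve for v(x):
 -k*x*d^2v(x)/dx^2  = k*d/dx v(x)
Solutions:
 v(x) = C1 + C2*log(x)


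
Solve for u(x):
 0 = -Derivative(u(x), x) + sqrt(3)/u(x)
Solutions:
 u(x) = -sqrt(C1 + 2*sqrt(3)*x)
 u(x) = sqrt(C1 + 2*sqrt(3)*x)


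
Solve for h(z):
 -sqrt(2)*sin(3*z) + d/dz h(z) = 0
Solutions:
 h(z) = C1 - sqrt(2)*cos(3*z)/3


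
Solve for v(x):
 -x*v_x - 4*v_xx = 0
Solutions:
 v(x) = C1 + C2*erf(sqrt(2)*x/4)


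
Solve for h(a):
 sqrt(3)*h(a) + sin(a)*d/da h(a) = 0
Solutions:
 h(a) = C1*(cos(a) + 1)^(sqrt(3)/2)/(cos(a) - 1)^(sqrt(3)/2)


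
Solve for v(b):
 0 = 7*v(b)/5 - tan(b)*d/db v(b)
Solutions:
 v(b) = C1*sin(b)^(7/5)


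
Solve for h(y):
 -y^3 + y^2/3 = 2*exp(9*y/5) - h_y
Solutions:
 h(y) = C1 + y^4/4 - y^3/9 + 10*exp(9*y/5)/9


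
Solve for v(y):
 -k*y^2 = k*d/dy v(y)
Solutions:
 v(y) = C1 - y^3/3


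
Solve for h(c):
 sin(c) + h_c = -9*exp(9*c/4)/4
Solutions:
 h(c) = C1 - exp(c)^(9/4) + cos(c)


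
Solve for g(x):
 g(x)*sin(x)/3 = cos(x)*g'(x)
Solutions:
 g(x) = C1/cos(x)^(1/3)


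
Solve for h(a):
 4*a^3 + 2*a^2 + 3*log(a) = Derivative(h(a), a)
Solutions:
 h(a) = C1 + a^4 + 2*a^3/3 + 3*a*log(a) - 3*a


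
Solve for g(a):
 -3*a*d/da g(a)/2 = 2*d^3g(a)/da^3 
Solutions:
 g(a) = C1 + Integral(C2*airyai(-6^(1/3)*a/2) + C3*airybi(-6^(1/3)*a/2), a)


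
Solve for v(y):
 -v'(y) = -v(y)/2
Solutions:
 v(y) = C1*exp(y/2)


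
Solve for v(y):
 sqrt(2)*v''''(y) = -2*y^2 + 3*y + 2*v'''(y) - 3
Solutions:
 v(y) = C1 + C2*y + C3*y^2 + C4*exp(sqrt(2)*y) + y^5/60 + y^4*(-3 + 2*sqrt(2))/48 + y^3*(10 - 3*sqrt(2))/24


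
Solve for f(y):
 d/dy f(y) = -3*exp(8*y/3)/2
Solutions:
 f(y) = C1 - 9*exp(8*y/3)/16


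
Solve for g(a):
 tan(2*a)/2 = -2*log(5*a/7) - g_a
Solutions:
 g(a) = C1 - 2*a*log(a) - 2*a*log(5) + 2*a + 2*a*log(7) + log(cos(2*a))/4


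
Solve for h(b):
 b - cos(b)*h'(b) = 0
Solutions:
 h(b) = C1 + Integral(b/cos(b), b)


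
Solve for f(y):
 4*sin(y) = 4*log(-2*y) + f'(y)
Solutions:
 f(y) = C1 - 4*y*log(-y) - 4*y*log(2) + 4*y - 4*cos(y)


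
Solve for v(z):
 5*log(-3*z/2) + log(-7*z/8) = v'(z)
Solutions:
 v(z) = C1 + 6*z*log(-z) + z*(-6 - 8*log(2) + log(1701))


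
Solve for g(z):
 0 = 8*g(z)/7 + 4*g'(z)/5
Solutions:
 g(z) = C1*exp(-10*z/7)


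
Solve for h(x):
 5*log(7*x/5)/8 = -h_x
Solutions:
 h(x) = C1 - 5*x*log(x)/8 - 5*x*log(7)/8 + 5*x/8 + 5*x*log(5)/8


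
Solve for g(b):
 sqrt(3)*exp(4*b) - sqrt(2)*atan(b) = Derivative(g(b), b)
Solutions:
 g(b) = C1 - sqrt(2)*(b*atan(b) - log(b^2 + 1)/2) + sqrt(3)*exp(4*b)/4


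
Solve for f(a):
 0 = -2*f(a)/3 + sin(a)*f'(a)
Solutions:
 f(a) = C1*(cos(a) - 1)^(1/3)/(cos(a) + 1)^(1/3)


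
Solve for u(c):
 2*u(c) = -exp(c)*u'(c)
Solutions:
 u(c) = C1*exp(2*exp(-c))


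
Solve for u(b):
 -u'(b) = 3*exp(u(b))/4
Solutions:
 u(b) = log(1/(C1 + 3*b)) + 2*log(2)


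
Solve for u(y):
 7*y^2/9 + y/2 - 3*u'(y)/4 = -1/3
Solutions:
 u(y) = C1 + 28*y^3/81 + y^2/3 + 4*y/9


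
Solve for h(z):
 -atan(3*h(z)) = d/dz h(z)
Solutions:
 Integral(1/atan(3*_y), (_y, h(z))) = C1 - z


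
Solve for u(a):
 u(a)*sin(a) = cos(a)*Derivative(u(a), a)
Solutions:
 u(a) = C1/cos(a)


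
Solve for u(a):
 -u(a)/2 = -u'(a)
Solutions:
 u(a) = C1*exp(a/2)


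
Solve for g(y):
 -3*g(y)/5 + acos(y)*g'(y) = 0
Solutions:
 g(y) = C1*exp(3*Integral(1/acos(y), y)/5)


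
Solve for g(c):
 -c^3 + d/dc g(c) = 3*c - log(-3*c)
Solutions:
 g(c) = C1 + c^4/4 + 3*c^2/2 - c*log(-c) + c*(1 - log(3))


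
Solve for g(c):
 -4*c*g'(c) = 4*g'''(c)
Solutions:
 g(c) = C1 + Integral(C2*airyai(-c) + C3*airybi(-c), c)


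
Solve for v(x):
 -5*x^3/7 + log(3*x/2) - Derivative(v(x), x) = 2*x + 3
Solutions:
 v(x) = C1 - 5*x^4/28 - x^2 + x*log(x) - 4*x + x*log(3/2)


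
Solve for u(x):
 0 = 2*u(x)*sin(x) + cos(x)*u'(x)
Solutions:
 u(x) = C1*cos(x)^2


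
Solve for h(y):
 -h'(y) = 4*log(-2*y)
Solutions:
 h(y) = C1 - 4*y*log(-y) + 4*y*(1 - log(2))


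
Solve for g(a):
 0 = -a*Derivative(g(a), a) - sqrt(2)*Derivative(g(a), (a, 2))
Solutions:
 g(a) = C1 + C2*erf(2^(1/4)*a/2)


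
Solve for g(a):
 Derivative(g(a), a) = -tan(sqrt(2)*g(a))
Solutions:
 g(a) = sqrt(2)*(pi - asin(C1*exp(-sqrt(2)*a)))/2
 g(a) = sqrt(2)*asin(C1*exp(-sqrt(2)*a))/2


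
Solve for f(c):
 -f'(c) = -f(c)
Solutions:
 f(c) = C1*exp(c)


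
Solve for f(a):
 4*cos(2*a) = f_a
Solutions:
 f(a) = C1 + 2*sin(2*a)


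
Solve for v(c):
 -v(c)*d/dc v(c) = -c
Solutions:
 v(c) = -sqrt(C1 + c^2)
 v(c) = sqrt(C1 + c^2)


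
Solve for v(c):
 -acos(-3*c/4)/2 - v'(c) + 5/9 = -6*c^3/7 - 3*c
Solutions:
 v(c) = C1 + 3*c^4/14 + 3*c^2/2 - c*acos(-3*c/4)/2 + 5*c/9 - sqrt(16 - 9*c^2)/6


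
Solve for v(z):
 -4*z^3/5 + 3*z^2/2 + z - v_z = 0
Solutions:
 v(z) = C1 - z^4/5 + z^3/2 + z^2/2


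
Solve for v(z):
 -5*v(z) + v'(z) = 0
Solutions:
 v(z) = C1*exp(5*z)


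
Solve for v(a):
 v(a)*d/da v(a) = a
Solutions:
 v(a) = -sqrt(C1 + a^2)
 v(a) = sqrt(C1 + a^2)


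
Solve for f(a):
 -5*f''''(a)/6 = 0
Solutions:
 f(a) = C1 + C2*a + C3*a^2 + C4*a^3


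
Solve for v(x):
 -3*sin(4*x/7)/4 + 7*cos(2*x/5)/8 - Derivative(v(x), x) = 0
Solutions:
 v(x) = C1 + 35*sin(2*x/5)/16 + 21*cos(4*x/7)/16


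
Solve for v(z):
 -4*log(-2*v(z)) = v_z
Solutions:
 Integral(1/(log(-_y) + log(2)), (_y, v(z)))/4 = C1 - z


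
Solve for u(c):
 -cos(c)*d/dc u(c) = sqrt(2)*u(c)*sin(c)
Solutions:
 u(c) = C1*cos(c)^(sqrt(2))


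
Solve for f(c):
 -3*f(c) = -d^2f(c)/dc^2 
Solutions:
 f(c) = C1*exp(-sqrt(3)*c) + C2*exp(sqrt(3)*c)


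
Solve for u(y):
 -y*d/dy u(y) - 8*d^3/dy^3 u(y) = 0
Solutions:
 u(y) = C1 + Integral(C2*airyai(-y/2) + C3*airybi(-y/2), y)


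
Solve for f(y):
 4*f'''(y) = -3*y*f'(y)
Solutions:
 f(y) = C1 + Integral(C2*airyai(-6^(1/3)*y/2) + C3*airybi(-6^(1/3)*y/2), y)


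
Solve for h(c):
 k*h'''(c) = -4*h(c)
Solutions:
 h(c) = C1*exp(2^(2/3)*c*(-1/k)^(1/3)) + C2*exp(2^(2/3)*c*(-1/k)^(1/3)*(-1 + sqrt(3)*I)/2) + C3*exp(-2^(2/3)*c*(-1/k)^(1/3)*(1 + sqrt(3)*I)/2)


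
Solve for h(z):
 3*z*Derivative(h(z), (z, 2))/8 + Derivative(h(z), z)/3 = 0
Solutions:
 h(z) = C1 + C2*z^(1/9)


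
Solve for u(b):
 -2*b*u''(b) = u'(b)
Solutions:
 u(b) = C1 + C2*sqrt(b)


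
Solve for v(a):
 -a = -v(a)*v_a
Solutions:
 v(a) = -sqrt(C1 + a^2)
 v(a) = sqrt(C1 + a^2)


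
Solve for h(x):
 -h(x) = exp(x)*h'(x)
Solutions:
 h(x) = C1*exp(exp(-x))


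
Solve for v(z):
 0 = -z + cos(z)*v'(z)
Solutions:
 v(z) = C1 + Integral(z/cos(z), z)


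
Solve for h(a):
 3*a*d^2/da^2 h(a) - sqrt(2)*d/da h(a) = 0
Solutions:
 h(a) = C1 + C2*a^(sqrt(2)/3 + 1)


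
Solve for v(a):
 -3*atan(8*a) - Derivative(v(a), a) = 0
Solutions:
 v(a) = C1 - 3*a*atan(8*a) + 3*log(64*a^2 + 1)/16


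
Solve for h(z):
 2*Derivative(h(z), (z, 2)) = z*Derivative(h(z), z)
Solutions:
 h(z) = C1 + C2*erfi(z/2)


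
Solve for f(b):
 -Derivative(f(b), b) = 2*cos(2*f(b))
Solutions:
 f(b) = -asin((C1 + exp(8*b))/(C1 - exp(8*b)))/2 + pi/2
 f(b) = asin((C1 + exp(8*b))/(C1 - exp(8*b)))/2


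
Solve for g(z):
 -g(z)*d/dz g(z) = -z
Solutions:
 g(z) = -sqrt(C1 + z^2)
 g(z) = sqrt(C1 + z^2)


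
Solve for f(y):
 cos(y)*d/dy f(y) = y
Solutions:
 f(y) = C1 + Integral(y/cos(y), y)


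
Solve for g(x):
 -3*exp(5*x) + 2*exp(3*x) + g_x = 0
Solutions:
 g(x) = C1 + 3*exp(5*x)/5 - 2*exp(3*x)/3


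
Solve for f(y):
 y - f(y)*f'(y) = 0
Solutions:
 f(y) = -sqrt(C1 + y^2)
 f(y) = sqrt(C1 + y^2)


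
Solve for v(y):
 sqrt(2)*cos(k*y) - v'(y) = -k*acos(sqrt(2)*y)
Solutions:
 v(y) = C1 + k*(y*acos(sqrt(2)*y) - sqrt(2)*sqrt(1 - 2*y^2)/2) + sqrt(2)*Piecewise((sin(k*y)/k, Ne(k, 0)), (y, True))


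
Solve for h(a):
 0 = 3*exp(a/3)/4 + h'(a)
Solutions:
 h(a) = C1 - 9*exp(a/3)/4


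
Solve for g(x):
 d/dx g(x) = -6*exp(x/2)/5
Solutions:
 g(x) = C1 - 12*exp(x/2)/5


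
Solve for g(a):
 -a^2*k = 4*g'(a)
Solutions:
 g(a) = C1 - a^3*k/12


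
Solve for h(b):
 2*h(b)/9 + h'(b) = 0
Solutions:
 h(b) = C1*exp(-2*b/9)


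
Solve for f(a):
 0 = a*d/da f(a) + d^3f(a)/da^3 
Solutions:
 f(a) = C1 + Integral(C2*airyai(-a) + C3*airybi(-a), a)


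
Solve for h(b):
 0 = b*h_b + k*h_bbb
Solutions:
 h(b) = C1 + Integral(C2*airyai(b*(-1/k)^(1/3)) + C3*airybi(b*(-1/k)^(1/3)), b)


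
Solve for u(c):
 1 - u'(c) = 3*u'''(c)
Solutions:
 u(c) = C1 + C2*sin(sqrt(3)*c/3) + C3*cos(sqrt(3)*c/3) + c


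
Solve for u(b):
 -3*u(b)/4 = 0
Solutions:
 u(b) = 0


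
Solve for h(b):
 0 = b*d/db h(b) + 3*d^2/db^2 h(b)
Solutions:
 h(b) = C1 + C2*erf(sqrt(6)*b/6)


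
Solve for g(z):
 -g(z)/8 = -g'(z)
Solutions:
 g(z) = C1*exp(z/8)


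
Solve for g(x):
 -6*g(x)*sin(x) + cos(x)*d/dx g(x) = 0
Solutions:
 g(x) = C1/cos(x)^6


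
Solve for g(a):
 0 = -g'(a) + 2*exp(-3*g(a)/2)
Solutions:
 g(a) = 2*log(C1 + 3*a)/3
 g(a) = 2*log((-1 - sqrt(3)*I)*(C1 + 3*a)^(1/3)/2)
 g(a) = 2*log((-1 + sqrt(3)*I)*(C1 + 3*a)^(1/3)/2)


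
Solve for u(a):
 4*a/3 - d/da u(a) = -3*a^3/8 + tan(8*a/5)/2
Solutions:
 u(a) = C1 + 3*a^4/32 + 2*a^2/3 + 5*log(cos(8*a/5))/16


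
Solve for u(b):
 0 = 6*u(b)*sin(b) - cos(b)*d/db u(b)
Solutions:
 u(b) = C1/cos(b)^6


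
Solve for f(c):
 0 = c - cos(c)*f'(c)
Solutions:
 f(c) = C1 + Integral(c/cos(c), c)


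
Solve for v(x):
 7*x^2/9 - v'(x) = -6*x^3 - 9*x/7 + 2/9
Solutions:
 v(x) = C1 + 3*x^4/2 + 7*x^3/27 + 9*x^2/14 - 2*x/9


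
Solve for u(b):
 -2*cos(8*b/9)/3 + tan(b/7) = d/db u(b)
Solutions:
 u(b) = C1 - 7*log(cos(b/7)) - 3*sin(8*b/9)/4


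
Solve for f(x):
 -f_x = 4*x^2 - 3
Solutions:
 f(x) = C1 - 4*x^3/3 + 3*x


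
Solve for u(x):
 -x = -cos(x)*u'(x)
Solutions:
 u(x) = C1 + Integral(x/cos(x), x)


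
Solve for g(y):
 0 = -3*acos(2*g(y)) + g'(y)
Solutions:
 Integral(1/acos(2*_y), (_y, g(y))) = C1 + 3*y


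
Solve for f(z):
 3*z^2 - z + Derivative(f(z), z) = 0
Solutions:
 f(z) = C1 - z^3 + z^2/2


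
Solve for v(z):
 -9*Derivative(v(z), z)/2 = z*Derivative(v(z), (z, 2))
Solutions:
 v(z) = C1 + C2/z^(7/2)


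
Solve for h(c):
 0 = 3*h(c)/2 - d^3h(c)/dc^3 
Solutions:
 h(c) = C3*exp(2^(2/3)*3^(1/3)*c/2) + (C1*sin(2^(2/3)*3^(5/6)*c/4) + C2*cos(2^(2/3)*3^(5/6)*c/4))*exp(-2^(2/3)*3^(1/3)*c/4)


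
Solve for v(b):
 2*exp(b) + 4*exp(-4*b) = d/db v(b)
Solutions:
 v(b) = C1 + 2*exp(b) - exp(-4*b)


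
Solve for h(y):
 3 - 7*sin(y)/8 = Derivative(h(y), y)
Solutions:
 h(y) = C1 + 3*y + 7*cos(y)/8


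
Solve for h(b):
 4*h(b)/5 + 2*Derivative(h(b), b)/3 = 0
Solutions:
 h(b) = C1*exp(-6*b/5)


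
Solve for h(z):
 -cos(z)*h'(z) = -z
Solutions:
 h(z) = C1 + Integral(z/cos(z), z)


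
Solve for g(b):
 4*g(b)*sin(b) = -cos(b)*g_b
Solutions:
 g(b) = C1*cos(b)^4


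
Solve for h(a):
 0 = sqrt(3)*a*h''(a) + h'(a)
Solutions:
 h(a) = C1 + C2*a^(1 - sqrt(3)/3)


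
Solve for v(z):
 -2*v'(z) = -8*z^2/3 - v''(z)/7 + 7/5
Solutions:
 v(z) = C1 + C2*exp(14*z) + 4*z^3/9 + 2*z^2/21 - 1009*z/1470


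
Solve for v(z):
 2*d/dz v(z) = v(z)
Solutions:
 v(z) = C1*exp(z/2)


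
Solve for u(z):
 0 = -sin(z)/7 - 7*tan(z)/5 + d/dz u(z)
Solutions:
 u(z) = C1 - 7*log(cos(z))/5 - cos(z)/7


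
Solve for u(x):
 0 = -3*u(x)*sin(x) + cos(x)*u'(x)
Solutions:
 u(x) = C1/cos(x)^3


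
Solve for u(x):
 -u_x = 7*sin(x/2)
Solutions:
 u(x) = C1 + 14*cos(x/2)


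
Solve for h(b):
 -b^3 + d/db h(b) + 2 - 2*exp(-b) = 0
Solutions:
 h(b) = C1 + b^4/4 - 2*b - 2*exp(-b)


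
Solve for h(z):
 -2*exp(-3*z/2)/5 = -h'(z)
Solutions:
 h(z) = C1 - 4*exp(-3*z/2)/15


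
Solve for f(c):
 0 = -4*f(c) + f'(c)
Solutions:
 f(c) = C1*exp(4*c)


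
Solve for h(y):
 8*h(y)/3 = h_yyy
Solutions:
 h(y) = C3*exp(2*3^(2/3)*y/3) + (C1*sin(3^(1/6)*y) + C2*cos(3^(1/6)*y))*exp(-3^(2/3)*y/3)


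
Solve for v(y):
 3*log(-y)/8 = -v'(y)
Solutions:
 v(y) = C1 - 3*y*log(-y)/8 + 3*y/8


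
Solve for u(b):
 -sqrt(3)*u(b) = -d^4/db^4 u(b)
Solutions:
 u(b) = C1*exp(-3^(1/8)*b) + C2*exp(3^(1/8)*b) + C3*sin(3^(1/8)*b) + C4*cos(3^(1/8)*b)


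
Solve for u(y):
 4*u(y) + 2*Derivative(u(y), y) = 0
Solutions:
 u(y) = C1*exp(-2*y)


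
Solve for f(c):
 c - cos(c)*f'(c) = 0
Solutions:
 f(c) = C1 + Integral(c/cos(c), c)


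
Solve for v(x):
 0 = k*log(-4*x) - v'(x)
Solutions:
 v(x) = C1 + k*x*log(-x) + k*x*(-1 + 2*log(2))


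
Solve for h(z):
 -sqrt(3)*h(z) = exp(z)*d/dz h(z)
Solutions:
 h(z) = C1*exp(sqrt(3)*exp(-z))


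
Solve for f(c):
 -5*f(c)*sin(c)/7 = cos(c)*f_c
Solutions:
 f(c) = C1*cos(c)^(5/7)


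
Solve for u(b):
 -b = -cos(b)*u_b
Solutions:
 u(b) = C1 + Integral(b/cos(b), b)


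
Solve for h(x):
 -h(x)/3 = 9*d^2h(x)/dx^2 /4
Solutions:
 h(x) = C1*sin(2*sqrt(3)*x/9) + C2*cos(2*sqrt(3)*x/9)


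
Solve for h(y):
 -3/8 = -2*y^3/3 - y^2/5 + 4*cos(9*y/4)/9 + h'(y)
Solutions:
 h(y) = C1 + y^4/6 + y^3/15 - 3*y/8 - 16*sin(9*y/4)/81


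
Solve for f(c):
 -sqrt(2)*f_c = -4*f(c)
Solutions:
 f(c) = C1*exp(2*sqrt(2)*c)


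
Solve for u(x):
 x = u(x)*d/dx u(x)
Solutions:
 u(x) = -sqrt(C1 + x^2)
 u(x) = sqrt(C1 + x^2)


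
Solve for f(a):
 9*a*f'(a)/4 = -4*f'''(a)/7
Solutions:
 f(a) = C1 + Integral(C2*airyai(-2^(2/3)*63^(1/3)*a/4) + C3*airybi(-2^(2/3)*63^(1/3)*a/4), a)


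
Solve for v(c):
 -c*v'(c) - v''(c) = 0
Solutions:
 v(c) = C1 + C2*erf(sqrt(2)*c/2)


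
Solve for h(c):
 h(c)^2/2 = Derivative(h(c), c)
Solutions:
 h(c) = -2/(C1 + c)


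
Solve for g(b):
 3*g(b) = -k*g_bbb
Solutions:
 g(b) = C1*exp(3^(1/3)*b*(-1/k)^(1/3)) + C2*exp(b*(-1/k)^(1/3)*(-3^(1/3) + 3^(5/6)*I)/2) + C3*exp(-b*(-1/k)^(1/3)*(3^(1/3) + 3^(5/6)*I)/2)


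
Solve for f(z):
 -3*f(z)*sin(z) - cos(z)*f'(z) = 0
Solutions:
 f(z) = C1*cos(z)^3


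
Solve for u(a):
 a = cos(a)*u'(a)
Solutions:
 u(a) = C1 + Integral(a/cos(a), a)


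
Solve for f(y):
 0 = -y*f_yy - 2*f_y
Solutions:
 f(y) = C1 + C2/y


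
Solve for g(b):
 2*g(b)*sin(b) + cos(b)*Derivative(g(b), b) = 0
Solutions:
 g(b) = C1*cos(b)^2


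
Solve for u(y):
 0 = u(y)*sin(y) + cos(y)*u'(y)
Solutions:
 u(y) = C1*cos(y)


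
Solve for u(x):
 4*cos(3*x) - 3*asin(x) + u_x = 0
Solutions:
 u(x) = C1 + 3*x*asin(x) + 3*sqrt(1 - x^2) - 4*sin(3*x)/3


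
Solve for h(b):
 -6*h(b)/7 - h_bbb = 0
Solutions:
 h(b) = C3*exp(-6^(1/3)*7^(2/3)*b/7) + (C1*sin(2^(1/3)*3^(5/6)*7^(2/3)*b/14) + C2*cos(2^(1/3)*3^(5/6)*7^(2/3)*b/14))*exp(6^(1/3)*7^(2/3)*b/14)


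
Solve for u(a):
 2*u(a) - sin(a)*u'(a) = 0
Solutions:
 u(a) = C1*(cos(a) - 1)/(cos(a) + 1)


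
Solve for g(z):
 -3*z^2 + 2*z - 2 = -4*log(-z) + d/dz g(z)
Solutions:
 g(z) = C1 - z^3 + z^2 + 4*z*log(-z) - 6*z


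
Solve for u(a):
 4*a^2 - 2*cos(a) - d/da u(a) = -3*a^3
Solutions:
 u(a) = C1 + 3*a^4/4 + 4*a^3/3 - 2*sin(a)


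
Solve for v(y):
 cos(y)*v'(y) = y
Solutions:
 v(y) = C1 + Integral(y/cos(y), y)


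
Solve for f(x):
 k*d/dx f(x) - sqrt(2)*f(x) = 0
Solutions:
 f(x) = C1*exp(sqrt(2)*x/k)


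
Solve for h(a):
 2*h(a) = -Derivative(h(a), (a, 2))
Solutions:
 h(a) = C1*sin(sqrt(2)*a) + C2*cos(sqrt(2)*a)


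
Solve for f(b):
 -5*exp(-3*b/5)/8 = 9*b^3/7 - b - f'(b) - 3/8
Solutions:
 f(b) = C1 + 9*b^4/28 - b^2/2 - 3*b/8 - 25*exp(-3*b/5)/24


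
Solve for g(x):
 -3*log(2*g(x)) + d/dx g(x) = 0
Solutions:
 -Integral(1/(log(_y) + log(2)), (_y, g(x)))/3 = C1 - x


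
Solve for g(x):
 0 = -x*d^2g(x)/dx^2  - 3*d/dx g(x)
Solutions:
 g(x) = C1 + C2/x^2


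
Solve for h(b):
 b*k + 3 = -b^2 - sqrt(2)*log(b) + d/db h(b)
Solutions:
 h(b) = C1 + b^3/3 + b^2*k/2 + sqrt(2)*b*log(b) - sqrt(2)*b + 3*b


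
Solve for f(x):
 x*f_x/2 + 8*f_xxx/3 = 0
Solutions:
 f(x) = C1 + Integral(C2*airyai(-2^(2/3)*3^(1/3)*x/4) + C3*airybi(-2^(2/3)*3^(1/3)*x/4), x)


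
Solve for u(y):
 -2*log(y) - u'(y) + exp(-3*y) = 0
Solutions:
 u(y) = C1 - 2*y*log(y) + 2*y - exp(-3*y)/3


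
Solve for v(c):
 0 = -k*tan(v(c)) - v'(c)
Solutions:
 v(c) = pi - asin(C1*exp(-c*k))
 v(c) = asin(C1*exp(-c*k))


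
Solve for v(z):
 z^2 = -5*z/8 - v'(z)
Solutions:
 v(z) = C1 - z^3/3 - 5*z^2/16


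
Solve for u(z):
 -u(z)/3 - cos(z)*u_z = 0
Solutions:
 u(z) = C1*(sin(z) - 1)^(1/6)/(sin(z) + 1)^(1/6)


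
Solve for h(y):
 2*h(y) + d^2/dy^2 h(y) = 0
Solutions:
 h(y) = C1*sin(sqrt(2)*y) + C2*cos(sqrt(2)*y)


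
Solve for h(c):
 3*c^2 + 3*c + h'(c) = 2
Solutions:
 h(c) = C1 - c^3 - 3*c^2/2 + 2*c


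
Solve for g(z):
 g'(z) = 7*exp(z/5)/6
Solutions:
 g(z) = C1 + 35*exp(z/5)/6


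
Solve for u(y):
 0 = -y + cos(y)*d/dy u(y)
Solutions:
 u(y) = C1 + Integral(y/cos(y), y)


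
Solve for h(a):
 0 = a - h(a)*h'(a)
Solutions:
 h(a) = -sqrt(C1 + a^2)
 h(a) = sqrt(C1 + a^2)


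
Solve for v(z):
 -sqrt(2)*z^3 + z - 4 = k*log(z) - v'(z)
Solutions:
 v(z) = C1 + k*z*log(z) - k*z + sqrt(2)*z^4/4 - z^2/2 + 4*z


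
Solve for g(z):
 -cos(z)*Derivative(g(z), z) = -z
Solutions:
 g(z) = C1 + Integral(z/cos(z), z)


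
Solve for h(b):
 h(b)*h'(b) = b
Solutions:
 h(b) = -sqrt(C1 + b^2)
 h(b) = sqrt(C1 + b^2)


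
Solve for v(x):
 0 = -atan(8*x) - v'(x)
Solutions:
 v(x) = C1 - x*atan(8*x) + log(64*x^2 + 1)/16


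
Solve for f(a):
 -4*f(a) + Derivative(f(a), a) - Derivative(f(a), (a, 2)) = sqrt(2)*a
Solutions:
 f(a) = -sqrt(2)*a/4 + (C1*sin(sqrt(15)*a/2) + C2*cos(sqrt(15)*a/2))*exp(a/2) - sqrt(2)/16


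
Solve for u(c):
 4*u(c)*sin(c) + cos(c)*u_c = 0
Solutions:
 u(c) = C1*cos(c)^4


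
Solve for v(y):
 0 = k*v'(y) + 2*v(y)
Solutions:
 v(y) = C1*exp(-2*y/k)


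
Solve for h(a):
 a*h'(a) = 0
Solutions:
 h(a) = C1


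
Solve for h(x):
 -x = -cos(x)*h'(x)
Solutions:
 h(x) = C1 + Integral(x/cos(x), x)


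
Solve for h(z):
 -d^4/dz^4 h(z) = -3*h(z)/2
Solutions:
 h(z) = C1*exp(-2^(3/4)*3^(1/4)*z/2) + C2*exp(2^(3/4)*3^(1/4)*z/2) + C3*sin(2^(3/4)*3^(1/4)*z/2) + C4*cos(2^(3/4)*3^(1/4)*z/2)


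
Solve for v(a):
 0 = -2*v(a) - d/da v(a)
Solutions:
 v(a) = C1*exp(-2*a)


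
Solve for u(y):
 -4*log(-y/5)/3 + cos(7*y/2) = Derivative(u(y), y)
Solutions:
 u(y) = C1 - 4*y*log(-y)/3 + 4*y/3 + 4*y*log(5)/3 + 2*sin(7*y/2)/7


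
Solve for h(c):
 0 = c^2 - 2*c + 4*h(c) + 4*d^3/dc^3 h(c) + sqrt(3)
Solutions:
 h(c) = C3*exp(-c) - c^2/4 + c/2 + (C1*sin(sqrt(3)*c/2) + C2*cos(sqrt(3)*c/2))*exp(c/2) - sqrt(3)/4


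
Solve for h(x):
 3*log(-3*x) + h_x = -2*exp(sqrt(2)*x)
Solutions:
 h(x) = C1 - 3*x*log(-x) + 3*x*(1 - log(3)) - sqrt(2)*exp(sqrt(2)*x)


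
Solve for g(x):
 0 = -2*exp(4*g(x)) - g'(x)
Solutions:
 g(x) = log(-I*(1/(C1 + 8*x))^(1/4))
 g(x) = log(I*(1/(C1 + 8*x))^(1/4))
 g(x) = log(-(1/(C1 + 8*x))^(1/4))
 g(x) = log(1/(C1 + 8*x))/4


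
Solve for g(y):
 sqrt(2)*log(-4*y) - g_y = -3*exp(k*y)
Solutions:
 g(y) = C1 + sqrt(2)*y*log(-y) + sqrt(2)*y*(-1 + 2*log(2)) + Piecewise((3*exp(k*y)/k, Ne(k, 0)), (3*y, True))


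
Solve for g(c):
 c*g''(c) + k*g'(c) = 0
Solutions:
 g(c) = C1 + c^(1 - re(k))*(C2*sin(log(c)*Abs(im(k))) + C3*cos(log(c)*im(k)))


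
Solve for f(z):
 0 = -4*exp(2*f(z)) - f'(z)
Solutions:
 f(z) = log(-sqrt(-1/(C1 - 4*z))) - log(2)/2
 f(z) = log(-1/(C1 - 4*z))/2 - log(2)/2


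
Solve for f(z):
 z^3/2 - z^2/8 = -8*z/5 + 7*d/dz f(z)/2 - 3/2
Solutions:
 f(z) = C1 + z^4/28 - z^3/84 + 8*z^2/35 + 3*z/7


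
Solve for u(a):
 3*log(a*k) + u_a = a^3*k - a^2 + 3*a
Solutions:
 u(a) = C1 + a^4*k/4 - a^3/3 + 3*a^2/2 - 3*a*log(a*k) + 3*a


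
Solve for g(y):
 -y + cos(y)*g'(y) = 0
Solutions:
 g(y) = C1 + Integral(y/cos(y), y)


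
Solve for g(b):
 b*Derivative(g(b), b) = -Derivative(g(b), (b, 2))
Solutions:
 g(b) = C1 + C2*erf(sqrt(2)*b/2)


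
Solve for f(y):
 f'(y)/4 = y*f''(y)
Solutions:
 f(y) = C1 + C2*y^(5/4)


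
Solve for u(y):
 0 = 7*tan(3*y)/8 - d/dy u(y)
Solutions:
 u(y) = C1 - 7*log(cos(3*y))/24


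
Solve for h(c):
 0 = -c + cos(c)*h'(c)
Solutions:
 h(c) = C1 + Integral(c/cos(c), c)


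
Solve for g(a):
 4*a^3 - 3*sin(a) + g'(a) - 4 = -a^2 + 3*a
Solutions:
 g(a) = C1 - a^4 - a^3/3 + 3*a^2/2 + 4*a - 3*cos(a)


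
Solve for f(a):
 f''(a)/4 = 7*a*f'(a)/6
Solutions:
 f(a) = C1 + C2*erfi(sqrt(21)*a/3)


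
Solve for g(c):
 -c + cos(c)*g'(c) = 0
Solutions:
 g(c) = C1 + Integral(c/cos(c), c)


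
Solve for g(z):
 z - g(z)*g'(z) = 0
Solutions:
 g(z) = -sqrt(C1 + z^2)
 g(z) = sqrt(C1 + z^2)


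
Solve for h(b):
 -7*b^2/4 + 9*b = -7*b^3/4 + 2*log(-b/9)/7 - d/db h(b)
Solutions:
 h(b) = C1 - 7*b^4/16 + 7*b^3/12 - 9*b^2/2 + 2*b*log(-b)/7 + 2*b*(-2*log(3) - 1)/7


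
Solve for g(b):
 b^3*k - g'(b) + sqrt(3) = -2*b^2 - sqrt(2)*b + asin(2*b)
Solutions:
 g(b) = C1 + b^4*k/4 + 2*b^3/3 + sqrt(2)*b^2/2 - b*asin(2*b) + sqrt(3)*b - sqrt(1 - 4*b^2)/2


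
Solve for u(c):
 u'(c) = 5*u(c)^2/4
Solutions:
 u(c) = -4/(C1 + 5*c)


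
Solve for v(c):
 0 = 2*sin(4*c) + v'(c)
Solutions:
 v(c) = C1 + cos(4*c)/2


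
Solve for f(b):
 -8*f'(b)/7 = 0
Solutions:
 f(b) = C1


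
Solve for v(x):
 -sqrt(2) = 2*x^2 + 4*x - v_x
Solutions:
 v(x) = C1 + 2*x^3/3 + 2*x^2 + sqrt(2)*x


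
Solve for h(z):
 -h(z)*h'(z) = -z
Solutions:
 h(z) = -sqrt(C1 + z^2)
 h(z) = sqrt(C1 + z^2)


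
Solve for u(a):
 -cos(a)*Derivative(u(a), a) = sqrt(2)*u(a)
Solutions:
 u(a) = C1*(sin(a) - 1)^(sqrt(2)/2)/(sin(a) + 1)^(sqrt(2)/2)


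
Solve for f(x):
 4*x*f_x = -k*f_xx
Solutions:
 f(x) = C1 + C2*sqrt(k)*erf(sqrt(2)*x*sqrt(1/k))


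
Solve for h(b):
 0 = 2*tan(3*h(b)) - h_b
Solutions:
 h(b) = -asin(C1*exp(6*b))/3 + pi/3
 h(b) = asin(C1*exp(6*b))/3


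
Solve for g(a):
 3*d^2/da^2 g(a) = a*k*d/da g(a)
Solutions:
 g(a) = Piecewise((-sqrt(6)*sqrt(pi)*C1*erf(sqrt(6)*a*sqrt(-k)/6)/(2*sqrt(-k)) - C2, (k > 0) | (k < 0)), (-C1*a - C2, True))


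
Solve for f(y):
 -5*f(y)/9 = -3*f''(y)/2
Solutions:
 f(y) = C1*exp(-sqrt(30)*y/9) + C2*exp(sqrt(30)*y/9)


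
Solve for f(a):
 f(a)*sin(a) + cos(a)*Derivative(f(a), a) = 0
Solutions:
 f(a) = C1*cos(a)


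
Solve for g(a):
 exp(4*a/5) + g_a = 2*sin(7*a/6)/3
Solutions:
 g(a) = C1 - 5*exp(4*a/5)/4 - 4*cos(7*a/6)/7


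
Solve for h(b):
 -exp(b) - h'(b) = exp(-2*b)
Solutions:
 h(b) = C1 - exp(b) + exp(-2*b)/2


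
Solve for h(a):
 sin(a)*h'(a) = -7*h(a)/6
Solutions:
 h(a) = C1*(cos(a) + 1)^(7/12)/(cos(a) - 1)^(7/12)


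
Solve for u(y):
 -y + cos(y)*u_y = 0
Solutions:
 u(y) = C1 + Integral(y/cos(y), y)


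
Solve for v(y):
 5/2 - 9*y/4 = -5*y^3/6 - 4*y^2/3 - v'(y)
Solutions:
 v(y) = C1 - 5*y^4/24 - 4*y^3/9 + 9*y^2/8 - 5*y/2


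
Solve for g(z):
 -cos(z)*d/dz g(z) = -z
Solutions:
 g(z) = C1 + Integral(z/cos(z), z)


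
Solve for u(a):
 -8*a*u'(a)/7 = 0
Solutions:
 u(a) = C1


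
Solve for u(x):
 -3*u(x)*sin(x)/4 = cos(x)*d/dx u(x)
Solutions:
 u(x) = C1*cos(x)^(3/4)


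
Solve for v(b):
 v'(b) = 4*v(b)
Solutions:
 v(b) = C1*exp(4*b)


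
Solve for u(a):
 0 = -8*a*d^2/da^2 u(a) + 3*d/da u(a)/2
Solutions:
 u(a) = C1 + C2*a^(19/16)


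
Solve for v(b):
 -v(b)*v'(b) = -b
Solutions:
 v(b) = -sqrt(C1 + b^2)
 v(b) = sqrt(C1 + b^2)


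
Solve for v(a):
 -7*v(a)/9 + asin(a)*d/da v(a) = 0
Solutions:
 v(a) = C1*exp(7*Integral(1/asin(a), a)/9)


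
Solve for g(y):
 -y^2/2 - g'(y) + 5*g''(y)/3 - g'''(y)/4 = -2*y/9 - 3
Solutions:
 g(y) = C1 + C2*exp(2*y/3) + C3*exp(6*y) - y^3/6 - 13*y^2/18 + 91*y/108


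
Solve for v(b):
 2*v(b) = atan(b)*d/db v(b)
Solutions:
 v(b) = C1*exp(2*Integral(1/atan(b), b))


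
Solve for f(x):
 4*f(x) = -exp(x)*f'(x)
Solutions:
 f(x) = C1*exp(4*exp(-x))


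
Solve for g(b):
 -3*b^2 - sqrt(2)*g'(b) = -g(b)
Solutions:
 g(b) = C1*exp(sqrt(2)*b/2) + 3*b^2 + 6*sqrt(2)*b + 12


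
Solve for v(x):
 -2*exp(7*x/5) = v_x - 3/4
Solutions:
 v(x) = C1 + 3*x/4 - 10*exp(7*x/5)/7


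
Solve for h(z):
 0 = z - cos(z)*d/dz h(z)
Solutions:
 h(z) = C1 + Integral(z/cos(z), z)


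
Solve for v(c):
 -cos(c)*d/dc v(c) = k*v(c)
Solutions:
 v(c) = C1*exp(k*(log(sin(c) - 1) - log(sin(c) + 1))/2)


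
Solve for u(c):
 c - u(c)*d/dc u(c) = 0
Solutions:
 u(c) = -sqrt(C1 + c^2)
 u(c) = sqrt(C1 + c^2)


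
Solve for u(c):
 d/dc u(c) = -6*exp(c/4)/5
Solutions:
 u(c) = C1 - 24*exp(c/4)/5


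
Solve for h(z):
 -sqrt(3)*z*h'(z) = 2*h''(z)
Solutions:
 h(z) = C1 + C2*erf(3^(1/4)*z/2)


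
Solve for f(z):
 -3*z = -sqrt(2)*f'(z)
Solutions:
 f(z) = C1 + 3*sqrt(2)*z^2/4


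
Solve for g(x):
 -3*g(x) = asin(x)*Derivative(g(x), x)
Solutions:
 g(x) = C1*exp(-3*Integral(1/asin(x), x))


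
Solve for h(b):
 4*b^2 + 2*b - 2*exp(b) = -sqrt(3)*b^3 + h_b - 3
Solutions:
 h(b) = C1 + sqrt(3)*b^4/4 + 4*b^3/3 + b^2 + 3*b - 2*exp(b)


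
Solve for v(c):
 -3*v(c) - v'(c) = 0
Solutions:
 v(c) = C1*exp(-3*c)


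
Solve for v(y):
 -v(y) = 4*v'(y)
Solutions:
 v(y) = C1*exp(-y/4)


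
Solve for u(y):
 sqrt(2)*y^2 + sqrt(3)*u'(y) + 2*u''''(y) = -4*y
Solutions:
 u(y) = C1 + C4*exp(-2^(2/3)*3^(1/6)*y/2) - sqrt(6)*y^3/9 - 2*sqrt(3)*y^2/3 + (C2*sin(6^(2/3)*y/4) + C3*cos(6^(2/3)*y/4))*exp(2^(2/3)*3^(1/6)*y/4)


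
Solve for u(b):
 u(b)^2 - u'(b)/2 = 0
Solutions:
 u(b) = -1/(C1 + 2*b)


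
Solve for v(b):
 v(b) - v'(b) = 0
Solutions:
 v(b) = C1*exp(b)


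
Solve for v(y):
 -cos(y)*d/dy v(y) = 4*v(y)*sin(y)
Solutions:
 v(y) = C1*cos(y)^4


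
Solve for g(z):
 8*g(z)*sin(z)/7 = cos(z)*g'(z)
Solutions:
 g(z) = C1/cos(z)^(8/7)


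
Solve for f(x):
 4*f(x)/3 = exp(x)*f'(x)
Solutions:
 f(x) = C1*exp(-4*exp(-x)/3)


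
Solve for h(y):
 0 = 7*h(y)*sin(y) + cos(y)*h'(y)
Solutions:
 h(y) = C1*cos(y)^7


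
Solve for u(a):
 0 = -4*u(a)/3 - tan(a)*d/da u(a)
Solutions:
 u(a) = C1/sin(a)^(4/3)


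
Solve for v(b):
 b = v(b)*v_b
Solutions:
 v(b) = -sqrt(C1 + b^2)
 v(b) = sqrt(C1 + b^2)


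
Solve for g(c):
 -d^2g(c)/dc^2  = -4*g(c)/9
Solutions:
 g(c) = C1*exp(-2*c/3) + C2*exp(2*c/3)


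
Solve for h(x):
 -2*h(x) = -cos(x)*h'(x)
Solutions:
 h(x) = C1*(sin(x) + 1)/(sin(x) - 1)


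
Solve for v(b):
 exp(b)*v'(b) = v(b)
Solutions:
 v(b) = C1*exp(-exp(-b))


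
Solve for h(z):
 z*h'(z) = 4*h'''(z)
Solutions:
 h(z) = C1 + Integral(C2*airyai(2^(1/3)*z/2) + C3*airybi(2^(1/3)*z/2), z)


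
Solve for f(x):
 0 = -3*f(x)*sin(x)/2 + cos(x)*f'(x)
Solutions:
 f(x) = C1/cos(x)^(3/2)


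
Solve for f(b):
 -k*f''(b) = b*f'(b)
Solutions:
 f(b) = C1 + C2*sqrt(k)*erf(sqrt(2)*b*sqrt(1/k)/2)


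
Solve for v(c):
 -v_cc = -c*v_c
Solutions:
 v(c) = C1 + C2*erfi(sqrt(2)*c/2)


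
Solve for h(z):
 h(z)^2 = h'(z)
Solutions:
 h(z) = -1/(C1 + z)


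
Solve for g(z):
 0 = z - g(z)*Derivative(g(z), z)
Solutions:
 g(z) = -sqrt(C1 + z^2)
 g(z) = sqrt(C1 + z^2)


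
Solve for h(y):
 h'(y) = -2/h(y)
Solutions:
 h(y) = -sqrt(C1 - 4*y)
 h(y) = sqrt(C1 - 4*y)


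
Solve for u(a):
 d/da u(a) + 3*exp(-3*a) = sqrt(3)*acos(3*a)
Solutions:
 u(a) = C1 + sqrt(3)*a*acos(3*a) - sqrt(3)*sqrt(1 - 9*a^2)/3 + exp(-3*a)


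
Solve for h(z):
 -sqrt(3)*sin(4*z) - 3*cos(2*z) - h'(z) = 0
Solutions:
 h(z) = C1 - 3*sin(2*z)/2 + sqrt(3)*cos(4*z)/4


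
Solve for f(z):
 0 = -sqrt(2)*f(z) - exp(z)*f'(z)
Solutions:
 f(z) = C1*exp(sqrt(2)*exp(-z))


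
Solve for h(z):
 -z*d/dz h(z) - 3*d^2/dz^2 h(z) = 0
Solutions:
 h(z) = C1 + C2*erf(sqrt(6)*z/6)


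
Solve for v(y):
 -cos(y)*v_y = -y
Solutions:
 v(y) = C1 + Integral(y/cos(y), y)


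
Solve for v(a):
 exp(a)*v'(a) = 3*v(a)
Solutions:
 v(a) = C1*exp(-3*exp(-a))


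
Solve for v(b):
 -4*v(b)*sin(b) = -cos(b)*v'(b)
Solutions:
 v(b) = C1/cos(b)^4


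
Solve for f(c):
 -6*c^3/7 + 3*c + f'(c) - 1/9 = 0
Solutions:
 f(c) = C1 + 3*c^4/14 - 3*c^2/2 + c/9


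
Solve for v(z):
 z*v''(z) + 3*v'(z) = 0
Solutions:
 v(z) = C1 + C2/z^2


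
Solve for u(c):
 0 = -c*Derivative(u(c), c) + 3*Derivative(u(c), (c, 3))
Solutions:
 u(c) = C1 + Integral(C2*airyai(3^(2/3)*c/3) + C3*airybi(3^(2/3)*c/3), c)


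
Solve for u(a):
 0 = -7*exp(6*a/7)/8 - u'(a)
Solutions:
 u(a) = C1 - 49*exp(6*a/7)/48


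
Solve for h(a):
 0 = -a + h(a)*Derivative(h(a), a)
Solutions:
 h(a) = -sqrt(C1 + a^2)
 h(a) = sqrt(C1 + a^2)


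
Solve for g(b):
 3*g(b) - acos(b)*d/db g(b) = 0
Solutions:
 g(b) = C1*exp(3*Integral(1/acos(b), b))


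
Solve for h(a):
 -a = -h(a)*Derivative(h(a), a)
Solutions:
 h(a) = -sqrt(C1 + a^2)
 h(a) = sqrt(C1 + a^2)


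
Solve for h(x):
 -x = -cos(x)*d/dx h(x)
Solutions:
 h(x) = C1 + Integral(x/cos(x), x)


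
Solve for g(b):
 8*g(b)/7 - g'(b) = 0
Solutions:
 g(b) = C1*exp(8*b/7)


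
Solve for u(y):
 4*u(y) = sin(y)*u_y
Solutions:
 u(y) = C1*(cos(y)^2 - 2*cos(y) + 1)/(cos(y)^2 + 2*cos(y) + 1)


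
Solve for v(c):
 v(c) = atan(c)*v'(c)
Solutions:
 v(c) = C1*exp(Integral(1/atan(c), c))


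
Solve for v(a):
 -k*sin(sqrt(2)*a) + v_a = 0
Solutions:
 v(a) = C1 - sqrt(2)*k*cos(sqrt(2)*a)/2


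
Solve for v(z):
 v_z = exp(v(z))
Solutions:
 v(z) = log(-1/(C1 + z))


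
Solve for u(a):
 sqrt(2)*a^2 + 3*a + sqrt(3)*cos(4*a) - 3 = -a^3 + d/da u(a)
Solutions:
 u(a) = C1 + a^4/4 + sqrt(2)*a^3/3 + 3*a^2/2 - 3*a + sqrt(3)*sin(4*a)/4


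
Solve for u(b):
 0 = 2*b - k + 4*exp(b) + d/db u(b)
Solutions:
 u(b) = C1 - b^2 + b*k - 4*exp(b)


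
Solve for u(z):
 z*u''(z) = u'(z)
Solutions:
 u(z) = C1 + C2*z^2


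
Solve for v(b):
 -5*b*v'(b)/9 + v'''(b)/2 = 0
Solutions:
 v(b) = C1 + Integral(C2*airyai(30^(1/3)*b/3) + C3*airybi(30^(1/3)*b/3), b)


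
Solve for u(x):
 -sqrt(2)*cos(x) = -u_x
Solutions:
 u(x) = C1 + sqrt(2)*sin(x)


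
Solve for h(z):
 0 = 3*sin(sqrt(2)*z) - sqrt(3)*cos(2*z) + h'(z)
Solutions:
 h(z) = C1 + sqrt(3)*sin(2*z)/2 + 3*sqrt(2)*cos(sqrt(2)*z)/2


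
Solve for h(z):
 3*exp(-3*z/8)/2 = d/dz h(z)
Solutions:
 h(z) = C1 - 4*exp(-3*z/8)


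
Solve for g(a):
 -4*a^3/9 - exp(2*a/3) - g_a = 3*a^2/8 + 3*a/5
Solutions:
 g(a) = C1 - a^4/9 - a^3/8 - 3*a^2/10 - 3*exp(2*a/3)/2


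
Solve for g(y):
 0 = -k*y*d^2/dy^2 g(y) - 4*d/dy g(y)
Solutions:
 g(y) = C1 + y^(((re(k) - 4)*re(k) + im(k)^2)/(re(k)^2 + im(k)^2))*(C2*sin(4*log(y)*Abs(im(k))/(re(k)^2 + im(k)^2)) + C3*cos(4*log(y)*im(k)/(re(k)^2 + im(k)^2)))


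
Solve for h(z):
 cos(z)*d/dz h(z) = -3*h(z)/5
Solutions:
 h(z) = C1*(sin(z) - 1)^(3/10)/(sin(z) + 1)^(3/10)


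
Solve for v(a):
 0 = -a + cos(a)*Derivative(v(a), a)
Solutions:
 v(a) = C1 + Integral(a/cos(a), a)


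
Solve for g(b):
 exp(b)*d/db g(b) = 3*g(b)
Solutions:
 g(b) = C1*exp(-3*exp(-b))


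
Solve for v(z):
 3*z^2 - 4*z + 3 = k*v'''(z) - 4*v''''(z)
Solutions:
 v(z) = C1 + C2*z + C3*z^2 + C4*exp(k*z/4) + z^5/(20*k) + z^4*(-1/6 + 1/k)/k + z^3*(1/2 - 8/(3*k) + 16/k^2)/k


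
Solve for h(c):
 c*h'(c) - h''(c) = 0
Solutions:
 h(c) = C1 + C2*erfi(sqrt(2)*c/2)


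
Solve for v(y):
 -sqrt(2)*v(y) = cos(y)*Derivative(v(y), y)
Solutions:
 v(y) = C1*(sin(y) - 1)^(sqrt(2)/2)/(sin(y) + 1)^(sqrt(2)/2)


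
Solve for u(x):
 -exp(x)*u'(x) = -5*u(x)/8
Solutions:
 u(x) = C1*exp(-5*exp(-x)/8)


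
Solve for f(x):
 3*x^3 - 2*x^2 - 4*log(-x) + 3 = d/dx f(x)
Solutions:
 f(x) = C1 + 3*x^4/4 - 2*x^3/3 - 4*x*log(-x) + 7*x


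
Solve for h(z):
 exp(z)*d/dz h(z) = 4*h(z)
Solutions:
 h(z) = C1*exp(-4*exp(-z))


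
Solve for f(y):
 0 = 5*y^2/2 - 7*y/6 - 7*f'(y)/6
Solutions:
 f(y) = C1 + 5*y^3/7 - y^2/2


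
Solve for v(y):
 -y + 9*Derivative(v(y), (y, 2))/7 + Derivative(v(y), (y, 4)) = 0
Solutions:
 v(y) = C1 + C2*y + C3*sin(3*sqrt(7)*y/7) + C4*cos(3*sqrt(7)*y/7) + 7*y^3/54


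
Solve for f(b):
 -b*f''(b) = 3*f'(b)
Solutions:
 f(b) = C1 + C2/b^2


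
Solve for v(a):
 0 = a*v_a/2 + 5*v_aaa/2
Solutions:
 v(a) = C1 + Integral(C2*airyai(-5^(2/3)*a/5) + C3*airybi(-5^(2/3)*a/5), a)
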